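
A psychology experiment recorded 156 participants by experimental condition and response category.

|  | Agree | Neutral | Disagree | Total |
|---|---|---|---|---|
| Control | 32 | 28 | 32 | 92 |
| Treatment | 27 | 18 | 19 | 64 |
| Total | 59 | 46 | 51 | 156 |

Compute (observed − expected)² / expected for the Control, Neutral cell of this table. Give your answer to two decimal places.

0.03

Row total (Control) = 92; column total (Neutral) = 46; N = 156.
Expected count E = 92 × 46 / 156 = 27.128.
Contribution = (O − E)²/E = (28 − 27.128)² / 27.128 = 0.03.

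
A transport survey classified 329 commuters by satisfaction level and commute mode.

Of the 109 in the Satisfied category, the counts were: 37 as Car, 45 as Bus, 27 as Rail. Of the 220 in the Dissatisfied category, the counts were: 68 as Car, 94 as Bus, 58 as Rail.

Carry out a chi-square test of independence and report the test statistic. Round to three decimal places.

0.318

Row totals: 109, 220. Column totals: 105, 139, 85. Grand total N = 329.
Expected counts (row total × column total / N):
  Satisfied, Car: 109×105/329 = 34.7872
  Satisfied, Bus: 109×139/329 = 46.0517
  Satisfied, Rail: 109×85/329 = 28.1611
  Dissatisfied, Car: 220×105/329 = 70.2128
  Dissatisfied, Bus: 220×139/329 = 92.9483
  Dissatisfied, Rail: 220×85/329 = 56.8389
Contributions (O − E)²/E:
  (37 − 34.7872)²/34.7872 = 0.1408
  (45 − 46.0517)²/46.0517 = 0.0240
  (27 − 28.1611)²/28.1611 = 0.0479
  (68 − 70.2128)²/70.2128 = 0.0697
  (94 − 92.9483)²/92.9483 = 0.0119
  (58 − 56.8389)²/56.8389 = 0.0237
χ² = 0.1408 + 0.0240 + 0.0479 + 0.0697 + 0.0119 + 0.0237 = 0.318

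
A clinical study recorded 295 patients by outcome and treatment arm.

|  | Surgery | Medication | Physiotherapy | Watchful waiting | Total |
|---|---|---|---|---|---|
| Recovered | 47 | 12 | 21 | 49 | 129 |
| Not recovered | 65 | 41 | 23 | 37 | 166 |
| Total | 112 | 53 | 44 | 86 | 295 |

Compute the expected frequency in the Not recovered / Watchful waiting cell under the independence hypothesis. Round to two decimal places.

Row total (Not recovered) = 166; column total (Watchful waiting) = 86; grand total N = 295.
Expected count = (row total × column total) / N = 166 × 86 / 295 = 48.39.

48.39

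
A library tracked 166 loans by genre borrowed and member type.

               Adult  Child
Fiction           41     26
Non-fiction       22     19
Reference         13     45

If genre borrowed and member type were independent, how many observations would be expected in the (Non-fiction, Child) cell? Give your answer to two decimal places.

Row total (Non-fiction) = 41; column total (Child) = 90; grand total N = 166.
Expected count = (row total × column total) / N = 41 × 90 / 166 = 22.23.

22.23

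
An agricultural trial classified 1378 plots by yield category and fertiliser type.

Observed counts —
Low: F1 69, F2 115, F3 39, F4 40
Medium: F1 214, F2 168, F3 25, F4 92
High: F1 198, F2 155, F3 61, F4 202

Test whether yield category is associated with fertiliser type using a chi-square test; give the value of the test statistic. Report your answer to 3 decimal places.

Row totals: 263, 499, 616. Column totals: 481, 438, 125, 334. Grand total N = 1378.
Expected counts (row total × column total / N):
  Low, F1: 263×481/1378 = 91.80189
  Low, F2: 263×438/1378 = 83.59507
  Low, F3: 263×125/1378 = 23.85704
  Low, F4: 263×334/1378 = 63.74601
  Medium, F1: 499×481/1378 = 174.17925
  Medium, F2: 499×438/1378 = 158.60813
  Medium, F3: 499×125/1378 = 45.26488
  Medium, F4: 499×334/1378 = 120.94775
  High, F1: 616×481/1378 = 215.01887
  High, F2: 616×438/1378 = 195.79681
  High, F3: 616×125/1378 = 55.87808
  High, F4: 616×334/1378 = 149.30624
Contributions (O − E)²/E:
  (69 − 91.80189)²/91.80189 = 5.6636
  (115 − 83.59507)²/83.59507 = 11.7982
  (39 − 23.85704)²/23.85704 = 9.6118
  (40 − 63.74601)²/63.74601 = 8.8456
  (214 − 174.17925)²/174.17925 = 9.1038
  (168 − 158.60813)²/158.60813 = 0.5561
  (25 − 45.26488)²/45.26488 = 9.0725
  (92 − 120.94775)²/120.94775 = 6.9284
  (198 − 215.01887)²/215.01887 = 1.3471
  (155 − 195.79681)²/195.79681 = 8.5005
  (61 − 55.87808)²/55.87808 = 0.4695
  (202 − 149.30624)²/149.30624 = 18.5969
χ² = 5.6636 + 11.7982 + 9.6118 + 8.8456 + 9.1038 + 0.5561 + 9.0725 + 6.9284 + 1.3471 + 8.5005 + 0.4695 + 18.5969 = 90.494

90.494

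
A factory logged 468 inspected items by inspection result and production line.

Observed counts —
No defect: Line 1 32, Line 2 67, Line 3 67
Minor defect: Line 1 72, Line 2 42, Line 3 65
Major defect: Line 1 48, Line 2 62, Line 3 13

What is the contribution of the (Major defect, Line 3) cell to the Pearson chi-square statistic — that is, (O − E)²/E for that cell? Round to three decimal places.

Row total (Major defect) = 123; column total (Line 3) = 145; N = 468.
Expected count E = 123 × 145 / 468 = 38.1090.
Contribution = (O − E)²/E = (13 − 38.1090)² / 38.1090 = 16.544.

16.544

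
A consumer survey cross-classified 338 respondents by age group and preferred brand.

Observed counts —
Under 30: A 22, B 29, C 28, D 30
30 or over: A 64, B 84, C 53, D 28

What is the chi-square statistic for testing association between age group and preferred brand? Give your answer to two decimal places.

Row totals: 109, 229. Column totals: 86, 113, 81, 58. Grand total N = 338.
Expected counts (row total × column total / N):
  Under 30, A: 109×86/338 = 27.734
  Under 30, B: 109×113/338 = 36.441
  Under 30, C: 109×81/338 = 26.121
  Under 30, D: 109×58/338 = 18.704
  30 or over, A: 229×86/338 = 58.266
  30 or over, B: 229×113/338 = 76.559
  30 or over, C: 229×81/338 = 54.879
  30 or over, D: 229×58/338 = 39.296
Contributions (O − E)²/E:
  (22 − 27.734)²/27.734 = 1.1855
  (29 − 36.441)²/36.441 = 1.5194
  (28 − 26.121)²/26.121 = 0.1352
  (30 − 18.704)²/18.704 = 6.8220
  (64 − 58.266)²/58.266 = 0.5643
  (84 − 76.559)²/76.559 = 0.7232
  (53 − 54.879)²/54.879 = 0.0643
  (28 − 39.296)²/39.296 = 3.2471
χ² = 1.1855 + 1.5194 + 0.1352 + 6.8220 + 0.5643 + 0.7232 + 0.0643 + 3.2471 = 14.26

14.26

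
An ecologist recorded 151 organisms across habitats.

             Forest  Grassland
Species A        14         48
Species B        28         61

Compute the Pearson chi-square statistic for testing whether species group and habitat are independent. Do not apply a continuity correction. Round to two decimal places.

1.44

Row totals: 62, 89. Column totals: 42, 109. Grand total N = 151.
Expected counts (row total × column total / N):
  Species A, Forest: 62×42/151 = 17.245
  Species A, Grassland: 62×109/151 = 44.755
  Species B, Forest: 89×42/151 = 24.755
  Species B, Grassland: 89×109/151 = 64.245
Contributions (O − E)²/E:
  (14 − 17.245)²/17.245 = 0.6106
  (48 − 44.755)²/44.755 = 0.2353
  (28 − 24.755)²/24.755 = 0.4254
  (61 − 64.245)²/64.245 = 0.1639
χ² = 0.6106 + 0.2353 + 0.4254 + 0.1639 = 1.44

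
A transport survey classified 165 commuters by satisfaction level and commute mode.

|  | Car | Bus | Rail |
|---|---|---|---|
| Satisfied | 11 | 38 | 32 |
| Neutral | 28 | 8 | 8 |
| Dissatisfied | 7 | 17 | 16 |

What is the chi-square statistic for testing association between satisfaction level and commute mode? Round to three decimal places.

38.479

Row totals: 81, 44, 40. Column totals: 46, 63, 56. Grand total N = 165.
Expected counts (row total × column total / N):
  Satisfied, Car: 81×46/165 = 22.5818
  Satisfied, Bus: 81×63/165 = 30.9273
  Satisfied, Rail: 81×56/165 = 27.4909
  Neutral, Car: 44×46/165 = 12.2667
  Neutral, Bus: 44×63/165 = 16.8000
  Neutral, Rail: 44×56/165 = 14.9333
  Dissatisfied, Car: 40×46/165 = 11.1515
  Dissatisfied, Bus: 40×63/165 = 15.2727
  Dissatisfied, Rail: 40×56/165 = 13.5758
Contributions (O − E)²/E:
  (11 − 22.5818)²/22.5818 = 5.9401
  (38 − 30.9273)²/30.9273 = 1.6174
  (32 − 27.4909)²/27.4909 = 0.7396
  (28 − 12.2667)²/12.2667 = 20.1796
  (8 − 16.8000)²/16.8000 = 4.6095
  (8 − 14.9333)²/14.9333 = 3.2190
  (7 − 11.1515)²/11.1515 = 1.5455
  (17 − 15.2727)²/15.2727 = 0.1954
  (16 − 13.5758)²/13.5758 = 0.4329
χ² = 5.9401 + 1.6174 + 0.7396 + 20.1796 + 4.6095 + 3.2190 + 1.5455 + 0.1954 + 0.4329 = 38.479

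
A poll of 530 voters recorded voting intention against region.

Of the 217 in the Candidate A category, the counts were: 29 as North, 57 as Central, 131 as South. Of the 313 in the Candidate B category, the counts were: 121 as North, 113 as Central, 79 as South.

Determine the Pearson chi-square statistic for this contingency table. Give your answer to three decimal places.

Row totals: 217, 313. Column totals: 150, 170, 210. Grand total N = 530.
Expected counts (row total × column total / N):
  Candidate A, North: 217×150/530 = 61.4151
  Candidate A, Central: 217×170/530 = 69.6038
  Candidate A, South: 217×210/530 = 85.9811
  Candidate B, North: 313×150/530 = 88.5849
  Candidate B, Central: 313×170/530 = 100.3962
  Candidate B, South: 313×210/530 = 124.0189
Contributions (O − E)²/E:
  (29 − 61.4151)²/61.4151 = 17.1088
  (57 − 69.6038)²/69.6038 = 2.2823
  (131 − 85.9811)²/85.9811 = 23.5715
  (121 − 88.5849)²/88.5849 = 11.8614
  (113 − 100.3962)²/100.3962 = 1.5823
  (79 − 124.0189)²/124.0189 = 16.3419
χ² = 17.1088 + 2.2823 + 23.5715 + 11.8614 + 1.5823 + 16.3419 = 72.748

72.748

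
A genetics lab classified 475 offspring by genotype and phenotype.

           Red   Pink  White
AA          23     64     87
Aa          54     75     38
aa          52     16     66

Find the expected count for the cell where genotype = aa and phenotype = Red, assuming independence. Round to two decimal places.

36.39

Row total (aa) = 134; column total (Red) = 129; grand total N = 475.
Expected count = (row total × column total) / N = 134 × 129 / 475 = 36.39.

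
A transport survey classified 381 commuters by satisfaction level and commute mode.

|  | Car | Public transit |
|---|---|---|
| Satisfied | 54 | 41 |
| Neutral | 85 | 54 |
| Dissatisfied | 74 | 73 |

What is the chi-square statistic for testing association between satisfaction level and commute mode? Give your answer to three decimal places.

3.432

Row totals: 95, 139, 147. Column totals: 213, 168. Grand total N = 381.
Expected counts (row total × column total / N):
  Satisfied, Car: 95×213/381 = 53.1102
  Satisfied, Public transit: 95×168/381 = 41.8898
  Neutral, Car: 139×213/381 = 77.7087
  Neutral, Public transit: 139×168/381 = 61.2913
  Dissatisfied, Car: 147×213/381 = 82.1811
  Dissatisfied, Public transit: 147×168/381 = 64.8189
Contributions (O − E)²/E:
  (54 − 53.1102)²/53.1102 = 0.0149
  (41 − 41.8898)²/41.8898 = 0.0189
  (85 − 77.7087)²/77.7087 = 0.6841
  (54 − 61.2913)²/61.2913 = 0.8674
  (74 − 82.1811)²/82.1811 = 0.8144
  (73 − 64.8189)²/64.8189 = 1.0326
χ² = 0.0149 + 0.0189 + 0.6841 + 0.8674 + 0.8144 + 1.0326 = 3.432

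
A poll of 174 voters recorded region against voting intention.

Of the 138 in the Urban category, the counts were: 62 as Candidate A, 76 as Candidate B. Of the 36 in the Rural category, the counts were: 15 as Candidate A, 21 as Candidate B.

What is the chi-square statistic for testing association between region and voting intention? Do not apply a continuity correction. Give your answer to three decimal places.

Row totals: 138, 36. Column totals: 77, 97. Grand total N = 174.
Expected counts (row total × column total / N):
  Urban, Candidate A: 138×77/174 = 61.0690
  Urban, Candidate B: 138×97/174 = 76.9310
  Rural, Candidate A: 36×77/174 = 15.9310
  Rural, Candidate B: 36×97/174 = 20.0690
Contributions (O − E)²/E:
  (62 − 61.0690)²/61.0690 = 0.0142
  (76 − 76.9310)²/76.9310 = 0.0113
  (15 − 15.9310)²/15.9310 = 0.0544
  (21 − 20.0690)²/20.0690 = 0.0432
χ² = 0.0142 + 0.0113 + 0.0544 + 0.0432 = 0.123

0.123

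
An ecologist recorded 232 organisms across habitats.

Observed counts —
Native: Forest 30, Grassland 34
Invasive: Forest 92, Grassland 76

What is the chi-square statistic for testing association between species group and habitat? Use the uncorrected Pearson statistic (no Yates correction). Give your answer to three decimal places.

Row totals: 64, 168. Column totals: 122, 110. Grand total N = 232.
Expected counts (row total × column total / N):
  Native, Forest: 64×122/232 = 33.6552
  Native, Grassland: 64×110/232 = 30.3448
  Invasive, Forest: 168×122/232 = 88.3448
  Invasive, Grassland: 168×110/232 = 79.6552
Contributions (O − E)²/E:
  (30 − 33.6552)²/33.6552 = 0.3970
  (34 − 30.3448)²/30.3448 = 0.4403
  (92 − 88.3448)²/88.3448 = 0.1512
  (76 − 79.6552)²/79.6552 = 0.1677
χ² = 0.3970 + 0.4403 + 0.1512 + 0.1677 = 1.156

1.156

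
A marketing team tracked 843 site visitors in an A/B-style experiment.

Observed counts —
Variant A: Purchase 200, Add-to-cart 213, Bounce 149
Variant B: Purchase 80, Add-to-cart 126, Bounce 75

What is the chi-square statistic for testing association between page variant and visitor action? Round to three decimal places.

Row totals: 562, 281. Column totals: 280, 339, 224. Grand total N = 843.
Expected counts (row total × column total / N):
  Variant A, Purchase: 562×280/843 = 186.6667
  Variant A, Add-to-cart: 562×339/843 = 226.0000
  Variant A, Bounce: 562×224/843 = 149.3333
  Variant B, Purchase: 281×280/843 = 93.3333
  Variant B, Add-to-cart: 281×339/843 = 113.0000
  Variant B, Bounce: 281×224/843 = 74.6667
Contributions (O − E)²/E:
  (200 − 186.6667)²/186.6667 = 0.9524
  (213 − 226.0000)²/226.0000 = 0.7478
  (149 − 149.3333)²/149.3333 = 0.0007
  (80 − 93.3333)²/93.3333 = 1.9048
  (126 − 113.0000)²/113.0000 = 1.4956
  (75 − 74.6667)²/74.6667 = 0.0015
χ² = 0.9524 + 0.7478 + 0.0007 + 1.9048 + 1.4956 + 0.0015 = 5.103

5.103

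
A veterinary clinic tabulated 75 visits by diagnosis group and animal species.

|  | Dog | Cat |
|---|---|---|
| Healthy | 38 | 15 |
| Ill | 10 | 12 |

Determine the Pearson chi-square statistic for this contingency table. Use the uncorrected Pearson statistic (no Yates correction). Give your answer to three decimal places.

4.647

Row totals: 53, 22. Column totals: 48, 27. Grand total N = 75.
Expected counts (row total × column total / N):
  Healthy, Dog: 53×48/75 = 33.9200
  Healthy, Cat: 53×27/75 = 19.0800
  Ill, Dog: 22×48/75 = 14.0800
  Ill, Cat: 22×27/75 = 7.9200
Contributions (O − E)²/E:
  (38 − 33.9200)²/33.9200 = 0.4908
  (15 − 19.0800)²/19.0800 = 0.8725
  (10 − 14.0800)²/14.0800 = 1.1823
  (12 − 7.9200)²/7.9200 = 2.1018
χ² = 0.4908 + 0.8725 + 1.1823 + 2.1018 = 4.647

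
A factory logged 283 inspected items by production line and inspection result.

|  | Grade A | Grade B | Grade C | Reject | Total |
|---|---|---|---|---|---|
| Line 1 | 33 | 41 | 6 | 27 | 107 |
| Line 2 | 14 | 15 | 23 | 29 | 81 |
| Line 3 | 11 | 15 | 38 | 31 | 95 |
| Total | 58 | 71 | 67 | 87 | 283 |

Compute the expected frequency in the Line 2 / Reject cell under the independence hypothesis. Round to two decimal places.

Row total (Line 2) = 81; column total (Reject) = 87; grand total N = 283.
Expected count = (row total × column total) / N = 81 × 87 / 283 = 24.90.

24.90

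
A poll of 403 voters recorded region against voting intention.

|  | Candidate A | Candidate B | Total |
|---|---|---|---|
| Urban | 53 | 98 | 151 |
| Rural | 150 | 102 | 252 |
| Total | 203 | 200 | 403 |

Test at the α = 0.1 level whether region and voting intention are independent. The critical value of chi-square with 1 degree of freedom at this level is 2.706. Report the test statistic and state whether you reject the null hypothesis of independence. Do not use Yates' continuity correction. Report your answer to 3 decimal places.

Grand total N = 403.
Expected counts (row total × column total / N):
  Urban, Candidate A: 151×203/403 = 76.0620
  Urban, Candidate B: 151×200/403 = 74.9380
  Rural, Candidate A: 252×203/403 = 126.9380
  Rural, Candidate B: 252×200/403 = 125.0620
Contributions (O − E)²/E:
  (53 − 76.0620)²/76.0620 = 6.9924
  (98 − 74.9380)²/74.9380 = 7.0973
  (150 − 126.9380)²/126.9380 = 4.1899
  (102 − 125.0620)²/125.0620 = 4.2527
χ² = 6.9924 + 7.0973 + 4.1899 + 4.2527 = 22.532
df = (2−1)(2−1) = 1. Since 22.532 > 2.706, reject the null hypothesis of independence at α = 0.1.

22.532; reject H₀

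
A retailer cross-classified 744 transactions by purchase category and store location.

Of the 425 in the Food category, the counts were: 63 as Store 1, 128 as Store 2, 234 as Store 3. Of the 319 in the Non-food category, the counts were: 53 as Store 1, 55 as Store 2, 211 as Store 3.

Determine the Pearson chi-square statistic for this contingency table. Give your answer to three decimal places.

Row totals: 425, 319. Column totals: 116, 183, 445. Grand total N = 744.
Expected counts (row total × column total / N):
  Food, Store 1: 425×116/744 = 66.2634
  Food, Store 2: 425×183/744 = 104.5363
  Food, Store 3: 425×445/744 = 254.2003
  Non-food, Store 1: 319×116/744 = 49.7366
  Non-food, Store 2: 319×183/744 = 78.4637
  Non-food, Store 3: 319×445/744 = 190.7997
Contributions (O − E)²/E:
  (63 − 66.2634)²/66.2634 = 0.1607
  (128 − 104.5363)²/104.5363 = 5.2665
  (234 − 254.2003)²/254.2003 = 1.6052
  (53 − 49.7366)²/49.7366 = 0.2141
  (55 − 78.4637)²/78.4637 = 7.0166
  (211 − 190.7997)²/190.7997 = 2.1386
χ² = 0.1607 + 5.2665 + 1.6052 + 0.2141 + 7.0166 + 2.1386 = 16.402

16.402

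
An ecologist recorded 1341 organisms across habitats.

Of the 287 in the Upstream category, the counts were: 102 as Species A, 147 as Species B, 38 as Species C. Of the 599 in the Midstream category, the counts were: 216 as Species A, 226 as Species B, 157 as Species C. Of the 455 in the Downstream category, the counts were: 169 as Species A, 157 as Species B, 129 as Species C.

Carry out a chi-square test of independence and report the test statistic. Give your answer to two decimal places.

Row totals: 287, 599, 455. Column totals: 487, 530, 324. Grand total N = 1341.
Expected counts (row total × column total / N):
  Upstream, Species A: 287×487/1341 = 104.2274
  Upstream, Species B: 287×530/1341 = 113.4303
  Upstream, Species C: 287×324/1341 = 69.3423
  Midstream, Species A: 599×487/1341 = 217.5339
  Midstream, Species B: 599×530/1341 = 236.7412
  Midstream, Species C: 599×324/1341 = 144.7248
  Downstream, Species A: 455×487/1341 = 165.2386
  Downstream, Species B: 455×530/1341 = 179.8285
  Downstream, Species C: 455×324/1341 = 109.9329
Contributions (O − E)²/E:
  (102 − 104.2274)²/104.2274 = 0.0476
  (147 − 113.4303)²/113.4303 = 9.9350
  (38 − 69.3423)²/69.3423 = 14.1665
  (216 − 217.5339)²/217.5339 = 0.0108
  (226 − 236.7412)²/236.7412 = 0.4873
  (157 − 144.7248)²/144.7248 = 1.0412
  (169 − 165.2386)²/165.2386 = 0.0856
  (157 − 179.8285)²/179.8285 = 2.8980
  (129 − 109.9329)²/109.9329 = 3.3071
χ² = 0.0476 + 9.9350 + 14.1665 + 0.0108 + 0.4873 + 1.0412 + 0.0856 + 2.8980 + 3.3071 = 31.98

31.98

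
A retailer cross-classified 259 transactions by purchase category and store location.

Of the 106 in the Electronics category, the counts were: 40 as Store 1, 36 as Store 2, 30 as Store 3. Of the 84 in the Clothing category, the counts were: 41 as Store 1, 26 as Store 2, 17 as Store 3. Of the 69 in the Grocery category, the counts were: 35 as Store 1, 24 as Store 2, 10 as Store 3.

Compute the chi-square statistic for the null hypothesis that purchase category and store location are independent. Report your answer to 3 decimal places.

Row totals: 106, 84, 69. Column totals: 116, 86, 57. Grand total N = 259.
Expected counts (row total × column total / N):
  Electronics, Store 1: 106×116/259 = 47.4749
  Electronics, Store 2: 106×86/259 = 35.1969
  Electronics, Store 3: 106×57/259 = 23.3282
  Clothing, Store 1: 84×116/259 = 37.6216
  Clothing, Store 2: 84×86/259 = 27.8919
  Clothing, Store 3: 84×57/259 = 18.4865
  Grocery, Store 1: 69×116/259 = 30.9035
  Grocery, Store 2: 69×86/259 = 22.9112
  Grocery, Store 3: 69×57/259 = 15.1853
Contributions (O − E)²/E:
  (40 − 47.4749)²/47.4749 = 1.1769
  (36 − 35.1969)²/35.1969 = 0.0183
  (30 − 23.3282)²/23.3282 = 1.9081
  (41 − 37.6216)²/37.6216 = 0.3034
  (26 − 27.8919)²/27.8919 = 0.1283
  (17 − 18.4865)²/18.4865 = 0.1195
  (35 − 30.9035)²/30.9035 = 0.5430
  (24 − 22.9112)²/22.9112 = 0.0517
  (10 − 15.1853)²/15.1853 = 1.7706
χ² = 1.1769 + 0.0183 + 1.9081 + 0.3034 + 0.1283 + 0.1195 + 0.5430 + 0.0517 + 1.7706 = 6.020

6.020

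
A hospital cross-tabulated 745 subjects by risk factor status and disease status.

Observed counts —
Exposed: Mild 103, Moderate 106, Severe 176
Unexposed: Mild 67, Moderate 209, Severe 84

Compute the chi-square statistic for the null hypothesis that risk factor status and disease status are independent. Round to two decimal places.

Row totals: 385, 360. Column totals: 170, 315, 260. Grand total N = 745.
Expected counts (row total × column total / N):
  Exposed, Mild: 385×170/745 = 87.852
  Exposed, Moderate: 385×315/745 = 162.785
  Exposed, Severe: 385×260/745 = 134.362
  Unexposed, Mild: 360×170/745 = 82.148
  Unexposed, Moderate: 360×315/745 = 152.215
  Unexposed, Severe: 360×260/745 = 125.638
Contributions (O − E)²/E:
  (103 − 87.852)²/87.852 = 2.6119
  (106 − 162.785)²/162.785 = 19.8086
  (176 − 134.362)²/134.362 = 12.9034
  (67 − 82.148)²/82.148 = 2.7933
  (209 − 152.215)²/152.215 = 21.1841
  (84 − 125.638)²/125.638 = 13.7994
χ² = 2.6119 + 19.8086 + 12.9034 + 2.7933 + 21.1841 + 13.7994 = 73.10

73.10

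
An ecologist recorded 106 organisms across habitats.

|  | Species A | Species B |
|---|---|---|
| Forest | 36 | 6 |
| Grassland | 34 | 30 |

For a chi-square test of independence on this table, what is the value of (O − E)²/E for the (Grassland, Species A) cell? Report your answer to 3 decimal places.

1.616

Row total (Grassland) = 64; column total (Species A) = 70; N = 106.
Expected count E = 64 × 70 / 106 = 42.26415.
Contribution = (O − E)²/E = (34 − 42.26415)² / 42.26415 = 1.616.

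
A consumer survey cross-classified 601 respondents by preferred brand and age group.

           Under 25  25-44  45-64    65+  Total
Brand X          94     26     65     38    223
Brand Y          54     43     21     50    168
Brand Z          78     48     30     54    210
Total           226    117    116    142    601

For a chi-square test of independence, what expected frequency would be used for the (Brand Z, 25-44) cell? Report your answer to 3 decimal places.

40.882

Row total (Brand Z) = 210; column total (25-44) = 117; grand total N = 601.
Expected count = (row total × column total) / N = 210 × 117 / 601 = 40.882.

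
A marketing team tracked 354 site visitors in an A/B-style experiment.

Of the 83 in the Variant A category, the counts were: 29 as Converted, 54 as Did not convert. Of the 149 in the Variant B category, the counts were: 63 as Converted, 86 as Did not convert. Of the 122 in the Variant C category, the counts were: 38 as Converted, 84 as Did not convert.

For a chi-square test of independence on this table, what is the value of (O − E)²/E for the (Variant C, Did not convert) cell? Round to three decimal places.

0.599

Row total (Variant C) = 122; column total (Did not convert) = 224; N = 354.
Expected count E = 122 × 224 / 354 = 77.1977.
Contribution = (O − E)²/E = (84 − 77.1977)² / 77.1977 = 0.599.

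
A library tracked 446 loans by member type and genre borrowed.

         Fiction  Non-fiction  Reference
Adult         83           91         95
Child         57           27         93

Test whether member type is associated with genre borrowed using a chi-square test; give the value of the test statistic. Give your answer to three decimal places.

21.499

Row totals: 269, 177. Column totals: 140, 118, 188. Grand total N = 446.
Expected counts (row total × column total / N):
  Adult, Fiction: 269×140/446 = 84.4395
  Adult, Non-fiction: 269×118/446 = 71.1704
  Adult, Reference: 269×188/446 = 113.3901
  Child, Fiction: 177×140/446 = 55.5605
  Child, Non-fiction: 177×118/446 = 46.8296
  Child, Reference: 177×188/446 = 74.6099
Contributions (O − E)²/E:
  (83 − 84.4395)²/84.4395 = 0.0245
  (91 − 71.1704)²/71.1704 = 5.5250
  (95 − 113.3901)²/113.3901 = 2.9826
  (57 − 55.5605)²/55.5605 = 0.0373
  (27 − 46.8296)²/46.8296 = 8.3967
  (93 − 74.6099)²/74.6099 = 4.5329
χ² = 0.0245 + 5.5250 + 2.9826 + 0.0373 + 8.3967 + 4.5329 = 21.499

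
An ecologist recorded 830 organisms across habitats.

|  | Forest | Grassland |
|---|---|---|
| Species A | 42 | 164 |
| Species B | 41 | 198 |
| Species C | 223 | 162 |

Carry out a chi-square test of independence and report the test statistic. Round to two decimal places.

137.26

Row totals: 206, 239, 385. Column totals: 306, 524. Grand total N = 830.
Expected counts (row total × column total / N):
  Species A, Forest: 206×306/830 = 75.947
  Species A, Grassland: 206×524/830 = 130.053
  Species B, Forest: 239×306/830 = 88.113
  Species B, Grassland: 239×524/830 = 150.887
  Species C, Forest: 385×306/830 = 141.940
  Species C, Grassland: 385×524/830 = 243.060
Contributions (O − E)²/E:
  (42 − 75.947)²/75.947 = 15.1737
  (164 − 130.053)²/130.053 = 8.8610
  (41 − 88.113)²/88.113 = 25.1908
  (198 − 150.887)²/150.887 = 14.7106
  (223 − 141.940)²/141.940 = 46.2923
  (162 − 243.060)²/243.060 = 27.0333
χ² = 15.1737 + 8.8610 + 25.1908 + 14.7106 + 46.2923 + 27.0333 = 137.26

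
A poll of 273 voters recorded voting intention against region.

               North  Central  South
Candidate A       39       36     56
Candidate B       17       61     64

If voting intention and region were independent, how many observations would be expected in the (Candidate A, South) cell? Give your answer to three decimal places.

57.582

Row total (Candidate A) = 131; column total (South) = 120; grand total N = 273.
Expected count = (row total × column total) / N = 131 × 120 / 273 = 57.582.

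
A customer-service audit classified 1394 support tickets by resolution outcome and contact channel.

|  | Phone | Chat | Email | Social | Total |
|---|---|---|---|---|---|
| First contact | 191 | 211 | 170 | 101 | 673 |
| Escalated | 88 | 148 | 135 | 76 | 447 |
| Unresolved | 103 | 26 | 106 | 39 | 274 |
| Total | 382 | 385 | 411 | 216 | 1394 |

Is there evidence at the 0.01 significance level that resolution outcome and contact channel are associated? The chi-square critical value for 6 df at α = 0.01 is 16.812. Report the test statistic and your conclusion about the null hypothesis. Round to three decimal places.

74.271; reject H₀

Grand total N = 1394.
Expected counts (row total × column total / N):
  First contact, Phone: 673×382/1394 = 184.4232
  First contact, Chat: 673×385/1394 = 185.8716
  First contact, Email: 673×411/1394 = 198.4240
  First contact, Social: 673×216/1394 = 104.2812
  Escalated, Phone: 447×382/1394 = 122.4921
  Escalated, Chat: 447×385/1394 = 123.4541
  Escalated, Email: 447×411/1394 = 131.7912
  Escalated, Social: 447×216/1394 = 69.2626
  Unresolved, Phone: 274×382/1394 = 75.0846
  Unresolved, Chat: 274×385/1394 = 75.6743
  Unresolved, Email: 274×411/1394 = 80.7848
  Unresolved, Social: 274×216/1394 = 42.4562
Contributions (O − E)²/E:
  (191 − 184.4232)²/184.4232 = 0.2345
  (211 − 185.8716)²/185.8716 = 3.3972
  (170 − 198.4240)²/198.4240 = 4.0717
  (101 − 104.2812)²/104.2812 = 0.1032
  (88 − 122.4921)²/122.4921 = 9.7125
  (148 − 123.4541)²/123.4541 = 4.8804
  (135 − 131.7912)²/131.7912 = 0.0781
  (76 − 69.2626)²/69.2626 = 0.6554
  (103 − 75.0846)²/75.0846 = 10.3786
  (26 − 75.6743)²/75.6743 = 32.6073
  (106 − 80.7848)²/80.7848 = 7.8704
  (39 − 42.4562)²/42.4562 = 0.2814
χ² = 0.2345 + 3.3972 + 4.0717 + 0.1032 + 9.7125 + 4.8804 + 0.0781 + 0.6554 + 10.3786 + 32.6073 + 7.8704 + 0.2814 = 74.271
df = (3−1)(4−1) = 6. Since 74.271 > 16.812, reject the null hypothesis of independence at α = 0.01.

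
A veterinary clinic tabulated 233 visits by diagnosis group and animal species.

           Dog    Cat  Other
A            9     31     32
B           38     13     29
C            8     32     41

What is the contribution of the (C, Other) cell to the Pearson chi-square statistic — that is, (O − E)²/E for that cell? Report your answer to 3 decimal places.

Row total (C) = 81; column total (Other) = 102; N = 233.
Expected count E = 81 × 102 / 233 = 35.45923.
Contribution = (O − E)²/E = (41 − 35.45923)² / 35.45923 = 0.866.

0.866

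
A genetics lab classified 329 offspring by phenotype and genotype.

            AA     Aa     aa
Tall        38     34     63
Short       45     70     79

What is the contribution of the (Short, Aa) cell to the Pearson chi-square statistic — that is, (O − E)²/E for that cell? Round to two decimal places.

1.23

Row total (Short) = 194; column total (Aa) = 104; N = 329.
Expected count E = 194 × 104 / 329 = 61.325.
Contribution = (O − E)²/E = (70 − 61.325)² / 61.325 = 1.23.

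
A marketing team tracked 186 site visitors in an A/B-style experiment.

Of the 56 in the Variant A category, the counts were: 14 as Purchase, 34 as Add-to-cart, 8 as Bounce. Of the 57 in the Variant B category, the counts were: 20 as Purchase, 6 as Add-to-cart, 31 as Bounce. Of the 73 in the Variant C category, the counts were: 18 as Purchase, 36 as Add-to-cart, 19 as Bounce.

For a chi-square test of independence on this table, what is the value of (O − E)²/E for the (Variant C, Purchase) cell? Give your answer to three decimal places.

Row total (Variant C) = 73; column total (Purchase) = 52; N = 186.
Expected count E = 73 × 52 / 186 = 20.4086.
Contribution = (O − E)²/E = (18 − 20.4086)² / 20.4086 = 0.284.

0.284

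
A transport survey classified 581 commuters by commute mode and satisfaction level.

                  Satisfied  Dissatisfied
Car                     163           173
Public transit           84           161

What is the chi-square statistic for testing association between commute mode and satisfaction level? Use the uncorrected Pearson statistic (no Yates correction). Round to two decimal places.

Row totals: 336, 245. Column totals: 247, 334. Grand total N = 581.
Expected counts (row total × column total / N):
  Car, Satisfied: 336×247/581 = 142.843
  Car, Dissatisfied: 336×334/581 = 193.157
  Public transit, Satisfied: 245×247/581 = 104.157
  Public transit, Dissatisfied: 245×334/581 = 140.843
Contributions (O − E)²/E:
  (163 − 142.843)²/142.843 = 2.8444
  (173 − 193.157)²/193.157 = 2.1035
  (84 − 104.157)²/104.157 = 3.9009
  (161 − 140.843)²/140.843 = 2.8848
χ² = 2.8444 + 2.1035 + 3.9009 + 2.8848 = 11.73

11.73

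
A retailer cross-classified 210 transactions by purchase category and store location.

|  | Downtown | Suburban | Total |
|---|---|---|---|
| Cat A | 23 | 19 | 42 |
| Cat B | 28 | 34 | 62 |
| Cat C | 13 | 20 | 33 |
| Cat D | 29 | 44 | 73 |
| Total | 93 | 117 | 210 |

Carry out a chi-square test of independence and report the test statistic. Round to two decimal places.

2.82

Grand total N = 210.
Expected counts (row total × column total / N):
  Cat A, Downtown: 42×93/210 = 18.600
  Cat A, Suburban: 42×117/210 = 23.400
  Cat B, Downtown: 62×93/210 = 27.457
  Cat B, Suburban: 62×117/210 = 34.543
  Cat C, Downtown: 33×93/210 = 14.614
  Cat C, Suburban: 33×117/210 = 18.386
  Cat D, Downtown: 73×93/210 = 32.329
  Cat D, Suburban: 73×117/210 = 40.671
Contributions (O − E)²/E:
  (23 − 18.600)²/18.600 = 1.0409
  (19 − 23.400)²/23.400 = 0.8274
  (28 − 27.457)²/27.457 = 0.0107
  (34 − 34.543)²/34.543 = 0.0085
  (13 − 14.614)²/14.614 = 0.1783
  (20 − 18.386)²/18.386 = 0.1417
  (29 − 32.329)²/32.329 = 0.3428
  (44 − 40.671)²/40.671 = 0.2725
χ² = 1.0409 + 0.8274 + 0.0107 + 0.0085 + 0.1783 + 0.1417 + 0.3428 + 0.2725 = 2.82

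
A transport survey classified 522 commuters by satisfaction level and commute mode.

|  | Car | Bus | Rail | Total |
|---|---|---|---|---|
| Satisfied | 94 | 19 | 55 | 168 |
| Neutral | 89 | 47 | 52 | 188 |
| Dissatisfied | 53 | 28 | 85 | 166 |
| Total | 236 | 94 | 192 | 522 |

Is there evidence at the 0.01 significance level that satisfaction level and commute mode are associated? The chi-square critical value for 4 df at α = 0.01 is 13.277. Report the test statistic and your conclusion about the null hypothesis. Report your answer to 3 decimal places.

34.753; reject H₀

Grand total N = 522.
Expected counts (row total × column total / N):
  Satisfied, Car: 168×236/522 = 75.9540
  Satisfied, Bus: 168×94/522 = 30.2529
  Satisfied, Rail: 168×192/522 = 61.7931
  Neutral, Car: 188×236/522 = 84.9962
  Neutral, Bus: 188×94/522 = 33.8544
  Neutral, Rail: 188×192/522 = 69.1494
  Dissatisfied, Car: 166×236/522 = 75.0498
  Dissatisfied, Bus: 166×94/522 = 29.8927
  Dissatisfied, Rail: 166×192/522 = 61.0575
Contributions (O − E)²/E:
  (94 − 75.9540)²/75.9540 = 4.2876
  (19 − 30.2529)²/30.2529 = 4.1856
  (55 − 61.7931)²/61.7931 = 0.7468
  (89 − 84.9962)²/84.9962 = 0.1886
  (47 − 33.8544)²/33.8544 = 5.1044
  (52 − 69.1494)²/69.1494 = 4.2531
  (53 − 75.0498)²/75.0498 = 6.4783
  (28 − 29.8927)²/29.8927 = 0.1198
  (85 − 61.0575)²/61.0575 = 9.3886
χ² = 4.2876 + 4.1856 + 0.7468 + 0.1886 + 5.1044 + 4.2531 + 6.4783 + 0.1198 + 9.3886 = 34.753
df = (3−1)(3−1) = 4. Since 34.753 > 13.277, reject the null hypothesis of independence at α = 0.01.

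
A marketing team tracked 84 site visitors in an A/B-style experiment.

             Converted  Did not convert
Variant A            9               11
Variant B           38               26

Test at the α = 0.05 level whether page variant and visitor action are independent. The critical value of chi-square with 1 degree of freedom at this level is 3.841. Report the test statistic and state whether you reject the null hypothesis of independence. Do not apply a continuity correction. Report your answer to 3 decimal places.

Row totals: 20, 64. Column totals: 47, 37. Grand total N = 84.
Expected counts (row total × column total / N):
  Variant A, Converted: 20×47/84 = 11.1905
  Variant A, Did not convert: 20×37/84 = 8.8095
  Variant B, Converted: 64×47/84 = 35.8095
  Variant B, Did not convert: 64×37/84 = 28.1905
Contributions (O − E)²/E:
  (9 − 11.1905)²/11.1905 = 0.4288
  (11 − 8.8095)²/8.8095 = 0.5447
  (38 − 35.8095)²/35.8095 = 0.1340
  (26 − 28.1905)²/28.1905 = 0.1702
χ² = 0.4288 + 0.5447 + 0.1340 + 0.1702 = 1.278
df = (2−1)(2−1) = 1. Since 1.278 < 3.841, fail to reject the null hypothesis of independence at α = 0.05.

1.278; fail to reject H₀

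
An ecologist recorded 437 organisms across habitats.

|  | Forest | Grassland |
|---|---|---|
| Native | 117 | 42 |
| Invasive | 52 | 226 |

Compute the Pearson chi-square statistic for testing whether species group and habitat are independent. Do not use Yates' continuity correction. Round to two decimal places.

Row totals: 159, 278. Column totals: 169, 268. Grand total N = 437.
Expected counts (row total × column total / N):
  Native, Forest: 159×169/437 = 61.490
  Native, Grassland: 159×268/437 = 97.510
  Invasive, Forest: 278×169/437 = 107.510
  Invasive, Grassland: 278×268/437 = 170.490
Contributions (O − E)²/E:
  (117 − 61.490)²/61.490 = 50.1116
  (42 − 97.510)²/97.510 = 31.6005
  (52 − 107.510)²/107.510 = 28.6611
  (226 − 170.490)²/170.490 = 18.0736
χ² = 50.1116 + 31.6005 + 28.6611 + 18.0736 = 128.45

128.45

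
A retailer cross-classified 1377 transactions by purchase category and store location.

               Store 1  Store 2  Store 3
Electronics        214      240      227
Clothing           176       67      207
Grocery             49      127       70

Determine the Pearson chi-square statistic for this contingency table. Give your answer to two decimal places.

Row totals: 681, 450, 246. Column totals: 439, 434, 504. Grand total N = 1377.
Expected counts (row total × column total / N):
  Electronics, Store 1: 681×439/1377 = 217.109
  Electronics, Store 2: 681×434/1377 = 214.636
  Electronics, Store 3: 681×504/1377 = 249.255
  Clothing, Store 1: 450×439/1377 = 143.464
  Clothing, Store 2: 450×434/1377 = 141.830
  Clothing, Store 3: 450×504/1377 = 164.706
  Grocery, Store 1: 246×439/1377 = 78.427
  Grocery, Store 2: 246×434/1377 = 77.534
  Grocery, Store 3: 246×504/1377 = 90.039
Contributions (O − E)²/E:
  (214 − 217.109)²/217.109 = 0.0445
  (240 − 214.636)²/214.636 = 2.9973
  (227 − 249.255)²/249.255 = 1.9871
  (176 − 143.464)²/143.464 = 7.3788
  (67 − 141.830)²/141.830 = 39.4806
  (207 − 164.706)²/164.706 = 10.8605
  (49 − 78.427)²/78.427 = 11.0415
  (127 − 77.534)²/77.534 = 31.5589
  (70 − 90.039)²/90.039 = 4.4599
χ² = 0.0445 + 2.9973 + 1.9871 + 7.3788 + 39.4806 + 10.8605 + 11.0415 + 31.5589 + 4.4599 = 109.81

109.81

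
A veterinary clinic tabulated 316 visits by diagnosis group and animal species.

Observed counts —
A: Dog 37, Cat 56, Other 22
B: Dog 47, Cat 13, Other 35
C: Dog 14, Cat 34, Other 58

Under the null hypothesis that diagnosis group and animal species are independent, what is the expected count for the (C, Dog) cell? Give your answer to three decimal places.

32.873

Row total (C) = 106; column total (Dog) = 98; grand total N = 316.
Expected count = (row total × column total) / N = 106 × 98 / 316 = 32.873.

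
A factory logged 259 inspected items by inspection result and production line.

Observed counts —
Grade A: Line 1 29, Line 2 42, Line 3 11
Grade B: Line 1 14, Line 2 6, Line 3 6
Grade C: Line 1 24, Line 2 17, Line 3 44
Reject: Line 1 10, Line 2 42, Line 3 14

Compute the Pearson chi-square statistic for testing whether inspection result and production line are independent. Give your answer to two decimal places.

Row totals: 82, 26, 85, 66. Column totals: 77, 107, 75. Grand total N = 259.
Expected counts (row total × column total / N):
  Grade A, Line 1: 82×77/259 = 24.378
  Grade A, Line 2: 82×107/259 = 33.876
  Grade A, Line 3: 82×75/259 = 23.745
  Grade B, Line 1: 26×77/259 = 7.730
  Grade B, Line 2: 26×107/259 = 10.741
  Grade B, Line 3: 26×75/259 = 7.529
  Grade C, Line 1: 85×77/259 = 25.270
  Grade C, Line 2: 85×107/259 = 35.116
  Grade C, Line 3: 85×75/259 = 24.614
  Reject, Line 1: 66×77/259 = 19.622
  Reject, Line 2: 66×107/259 = 27.266
  Reject, Line 3: 66×75/259 = 19.112
Contributions (O − E)²/E:
  (29 − 24.378)²/24.378 = 0.8763
  (42 − 33.876)²/33.876 = 1.9483
  (11 − 23.745)²/23.745 = 6.8408
  (14 − 7.730)²/7.730 = 5.0858
  (6 − 10.741)²/10.741 = 2.0926
  (6 − 7.529)²/7.529 = 0.3105
  (24 − 25.270)²/25.270 = 0.0638
  (17 − 35.116)²/35.116 = 9.3459
  (44 − 24.614)²/24.614 = 15.2684
  (10 − 19.622)²/19.622 = 4.7183
  (42 − 27.266)²/27.266 = 7.9620
  (14 − 19.112)²/19.112 = 1.3673
χ² = 0.8763 + 1.9483 + 6.8408 + 5.0858 + 2.0926 + 0.3105 + 0.0638 + 9.3459 + 15.2684 + 4.7183 + 7.9620 + 1.3673 = 55.88

55.88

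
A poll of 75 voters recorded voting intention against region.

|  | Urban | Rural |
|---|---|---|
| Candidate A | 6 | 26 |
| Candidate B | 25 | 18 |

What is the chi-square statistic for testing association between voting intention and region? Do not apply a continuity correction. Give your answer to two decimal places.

Row totals: 32, 43. Column totals: 31, 44. Grand total N = 75.
Expected counts (row total × column total / N):
  Candidate A, Urban: 32×31/75 = 13.227
  Candidate A, Rural: 32×44/75 = 18.773
  Candidate B, Urban: 43×31/75 = 17.773
  Candidate B, Rural: 43×44/75 = 25.227
Contributions (O − E)²/E:
  (6 − 13.227)²/13.227 = 3.9487
  (26 − 18.773)²/18.773 = 2.7822
  (25 − 17.773)²/17.773 = 2.9387
  (18 − 25.227)²/25.227 = 2.0704
χ² = 3.9487 + 2.7822 + 2.9387 + 2.0704 = 11.74

11.74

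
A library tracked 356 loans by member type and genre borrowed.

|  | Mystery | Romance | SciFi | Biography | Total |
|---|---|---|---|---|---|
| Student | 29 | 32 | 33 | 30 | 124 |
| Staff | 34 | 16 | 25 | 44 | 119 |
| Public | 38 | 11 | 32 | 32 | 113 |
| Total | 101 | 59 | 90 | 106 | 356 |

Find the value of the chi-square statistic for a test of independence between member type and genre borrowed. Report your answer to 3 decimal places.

17.266

Grand total N = 356.
Expected counts (row total × column total / N):
  Student, Mystery: 124×101/356 = 35.1798
  Student, Romance: 124×59/356 = 20.5506
  Student, SciFi: 124×90/356 = 31.3483
  Student, Biography: 124×106/356 = 36.9213
  Staff, Mystery: 119×101/356 = 33.7612
  Staff, Romance: 119×59/356 = 19.7219
  Staff, SciFi: 119×90/356 = 30.0843
  Staff, Biography: 119×106/356 = 35.4326
  Public, Mystery: 113×101/356 = 32.0590
  Public, Romance: 113×59/356 = 18.7275
  Public, SciFi: 113×90/356 = 28.5674
  Public, Biography: 113×106/356 = 33.6461
Contributions (O − E)²/E:
  (29 − 35.1798)²/35.1798 = 1.0856
  (32 − 20.5506)²/20.5506 = 6.3788
  (33 − 31.3483)²/31.3483 = 0.0870
  (30 − 36.9213)²/36.9213 = 1.2975
  (34 − 33.7612)²/33.7612 = 0.0017
  (16 − 19.7219)²/19.7219 = 0.7024
  (25 − 30.0843)²/30.0843 = 0.8593
  (44 − 35.4326)²/35.4326 = 2.0715
  (38 − 32.0590)²/32.0590 = 1.1010
  (11 − 18.7275)²/18.7275 = 3.1886
  (32 − 28.5674)²/28.5674 = 0.4125
  (32 − 33.6461)²/33.6461 = 0.0805
χ² = 1.0856 + 6.3788 + 0.0870 + 1.2975 + 0.0017 + 0.7024 + 0.8593 + 2.0715 + 1.1010 + 3.1886 + 0.4125 + 0.0805 = 17.266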